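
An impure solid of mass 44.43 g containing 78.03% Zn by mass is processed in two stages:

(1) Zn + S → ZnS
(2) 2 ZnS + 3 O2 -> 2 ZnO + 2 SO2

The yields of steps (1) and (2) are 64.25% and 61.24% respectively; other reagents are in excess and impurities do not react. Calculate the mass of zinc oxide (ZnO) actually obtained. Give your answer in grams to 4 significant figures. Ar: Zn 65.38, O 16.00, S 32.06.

16.98 g

Pure Zn = 44.43 × 0.7803 = 34.669 g.
M(Zn) = 65.38 g/mol.
M(ZnO) = 65.38 + 16.00 = 81.38 g/mol.
n(Zn) = 34.669 / 65.38 = 0.53027 mol.
Step 1 (Zn:ZnS = 1:1): theoretical n(ZnS) = 0.53027 mol; at 64.25% yield, n(ZnS) = 0.34070 mol.
Step 2 (ZnS:ZnO = 2:2): theoretical n(ZnO) = 0.34070 mol, so theoretical mass = 0.34070 × 81.38 = 27.726 g.
At 61.24% yield, actual mass of ZnO = 27.726 × 0.6124 = 16.979 g.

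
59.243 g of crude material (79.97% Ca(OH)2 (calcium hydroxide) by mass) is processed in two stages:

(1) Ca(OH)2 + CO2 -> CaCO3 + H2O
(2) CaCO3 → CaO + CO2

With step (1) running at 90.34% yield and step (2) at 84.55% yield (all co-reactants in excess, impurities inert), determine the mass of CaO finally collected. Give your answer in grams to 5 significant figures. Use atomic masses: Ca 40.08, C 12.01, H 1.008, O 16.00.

Pure Ca(OH)2 = 59.243 × 0.7997 = 47.3766 g.
M(Ca(OH)2) = 40.08 + 2(16.00) + 2(1.008) = 74.096 g/mol.
M(CaO) = 40.08 + 16.00 = 56.08 g/mol.
n(Ca(OH)2) = 47.3766 / 74.096 = 0.639395 mol.
Step 1 (Ca(OH)2:CaCO3 = 1:1): theoretical n(CaCO3) = 0.639395 mol; at 90.34% yield, n(CaCO3) = 0.577630 mol.
Step 2 (CaCO3:CaO = 1:1): theoretical n(CaO) = 0.577630 mol, so theoretical mass = 0.577630 × 56.08 = 32.3935 g.
At 84.55% yield, actual mass of CaO = 32.3935 × 0.8455 = 27.3887 g.

27.389 g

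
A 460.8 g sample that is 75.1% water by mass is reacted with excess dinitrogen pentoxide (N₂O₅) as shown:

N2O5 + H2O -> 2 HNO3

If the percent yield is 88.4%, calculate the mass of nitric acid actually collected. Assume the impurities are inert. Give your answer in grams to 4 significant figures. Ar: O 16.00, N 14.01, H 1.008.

Pure H2O available = 460.8 g × 0.751 = 346.06 g.
M(H2O) = 2(1.008) + 16.00 = 18.016 g/mol.
M(HNO3) = 1.008 + 14.01 + 3(16.00) = 63.018 g/mol.
n(H2O) = 346.06 g / 18.016 g/mol = 19.209 mol.
From the equation the H2O:HNO3 mole ratio is 1:2, so n(HNO3) = 19.209 × 2/1 = 38.417 mol.
Mass of HNO3 = 38.417 mol × 63.018 g/mol = 2421.0 g.
Actual mass collected = 2421.0 g × 0.884 = 2140.1 g.

2140 g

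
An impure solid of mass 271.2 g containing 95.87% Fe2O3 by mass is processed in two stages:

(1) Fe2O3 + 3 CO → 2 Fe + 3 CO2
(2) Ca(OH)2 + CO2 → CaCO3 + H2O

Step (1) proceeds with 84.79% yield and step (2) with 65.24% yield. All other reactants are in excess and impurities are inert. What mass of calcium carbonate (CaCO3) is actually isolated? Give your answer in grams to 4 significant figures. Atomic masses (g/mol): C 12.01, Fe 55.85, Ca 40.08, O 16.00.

270.4 g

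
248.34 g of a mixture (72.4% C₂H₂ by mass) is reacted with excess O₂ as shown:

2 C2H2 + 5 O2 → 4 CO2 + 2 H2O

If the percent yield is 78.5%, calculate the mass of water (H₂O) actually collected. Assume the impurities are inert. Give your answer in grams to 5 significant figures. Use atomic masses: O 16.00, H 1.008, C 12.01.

97.665 g

Pure C2H2 available = 248.34 g × 0.724 = 179.798 g.
M(C2H2) = 2(12.01) + 2(1.008) = 26.036 g/mol.
M(H2O) = 2(1.008) + 16.00 = 18.016 g/mol.
n(C2H2) = 179.798 g / 26.036 g/mol = 6.90575 mol.
From the equation the C2H2:H2O mole ratio is 2:2, so n(H2O) = 6.90575 × 2/2 = 6.90575 mol.
Mass of H2O = 6.90575 mol × 18.016 g/mol = 124.414 g.
Actual mass collected = 124.414 g × 0.785 = 97.6650 g.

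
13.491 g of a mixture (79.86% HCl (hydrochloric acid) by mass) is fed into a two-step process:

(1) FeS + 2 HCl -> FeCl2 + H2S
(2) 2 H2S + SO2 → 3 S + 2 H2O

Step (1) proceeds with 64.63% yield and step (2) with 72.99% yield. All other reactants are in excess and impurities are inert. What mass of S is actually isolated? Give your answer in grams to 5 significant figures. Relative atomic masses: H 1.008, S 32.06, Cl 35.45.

3.3520 g

Pure HCl = 13.491 × 0.7986 = 10.7739 g.
M(HCl) = 1.008 + 35.45 = 36.458 g/mol.
M(S) = 32.06 g/mol.
n(HCl) = 10.7739 / 36.458 = 0.295516 mol.
Step 1 (HCl:H2S = 2:1): theoretical n(H2S) = 0.147758 mol; at 64.63% yield, n(H2S) = 0.0954959 mol.
Step 2 (H2S:S = 2:3): theoretical n(S) = 0.143244 mol, so theoretical mass = 0.143244 × 32.06 = 4.59240 g.
At 72.99% yield, actual mass of S = 4.59240 × 0.7299 = 3.35199 g.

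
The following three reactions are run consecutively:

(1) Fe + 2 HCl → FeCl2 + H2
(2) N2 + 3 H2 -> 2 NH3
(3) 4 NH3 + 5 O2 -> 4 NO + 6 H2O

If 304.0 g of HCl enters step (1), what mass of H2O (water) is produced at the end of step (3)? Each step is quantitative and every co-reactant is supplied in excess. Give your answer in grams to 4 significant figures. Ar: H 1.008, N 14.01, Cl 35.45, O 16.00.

M(HCl) = 1.008 + 35.45 = 36.458 g/mol.
M(H2O) = 2(1.008) + 16.00 = 18.016 g/mol.
n(HCl) = 304.0 / 36.458 = 8.3384 mol.
Reaction (1): HCl→H2 ratio 2:1 ⇒ n(H2) = 4.1692 mol.
Reaction (2): H2→NH3 ratio 3:2 ⇒ n(NH3) = 2.7795 mol.
Reaction (3): NH3→H2O ratio 4:6 ⇒ n(H2O) = 4.1692 mol.
Mass of H2O = 4.1692 × 18.016 = 75.112 g.

75.11 g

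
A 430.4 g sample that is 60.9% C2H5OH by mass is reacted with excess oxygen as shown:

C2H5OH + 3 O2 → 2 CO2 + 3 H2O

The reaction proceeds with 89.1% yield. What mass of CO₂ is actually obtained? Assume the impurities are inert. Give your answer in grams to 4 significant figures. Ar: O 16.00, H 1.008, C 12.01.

Pure C2H5OH available = 430.4 g × 0.609 = 262.11 g.
M(C2H5OH) = 2(12.01) + 6(1.008) + 16.00 = 46.068 g/mol.
M(CO2) = 12.01 + 2(16.00) = 44.01 g/mol.
n(C2H5OH) = 262.11 g / 46.068 g/mol = 5.6897 mol.
From the equation the C2H5OH:CO2 mole ratio is 1:2, so n(CO2) = 5.6897 × 2/1 = 11.379 mol.
Mass of CO2 = 11.379 mol × 44.01 g/mol = 500.81 g.
Actual mass collected = 500.81 g × 0.891 = 446.22 g.

446.2 g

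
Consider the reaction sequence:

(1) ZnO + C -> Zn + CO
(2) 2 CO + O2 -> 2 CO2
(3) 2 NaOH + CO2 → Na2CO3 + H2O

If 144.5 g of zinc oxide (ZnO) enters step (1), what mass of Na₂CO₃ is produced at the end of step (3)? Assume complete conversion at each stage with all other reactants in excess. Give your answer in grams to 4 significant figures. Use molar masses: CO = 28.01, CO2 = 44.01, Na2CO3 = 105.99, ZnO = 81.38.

n(ZnO) = 144.5 / 81.38 = 1.7756 mol.
Reaction (1): ZnO→CO ratio 1:1 ⇒ n(CO) = 1.7756 mol.
Reaction (2): CO→CO2 ratio 2:2 ⇒ n(CO2) = 1.7756 mol.
Reaction (3): CO2→Na2CO3 ratio 1:1 ⇒ n(Na2CO3) = 1.7756 mol.
Mass of Na2CO3 = 1.7756 × 105.99 = 188.20 g.

188.2 g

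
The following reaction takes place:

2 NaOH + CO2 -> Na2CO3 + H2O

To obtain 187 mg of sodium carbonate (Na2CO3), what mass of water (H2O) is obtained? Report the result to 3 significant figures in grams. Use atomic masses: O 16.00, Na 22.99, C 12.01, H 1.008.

M(Na2CO3) = 2(22.99) + 12.01 + 3(16.00) = 105.99 g/mol.
M(H2O) = 2(1.008) + 16.00 = 18.016 g/mol.
Convert: 187 mg = 0.1870 g.
n(Na2CO3) = 0.1870 g / 105.99 g/mol = 0.001764 mol.
From the equation the Na2CO3:H2O mole ratio is 1:1, so n(H2O) = 0.001764 × 1/1 = 0.001764 mol.
Mass of H2O = 0.001764 mol × 18.016 g/mol = 0.03179 g.

0.0318 g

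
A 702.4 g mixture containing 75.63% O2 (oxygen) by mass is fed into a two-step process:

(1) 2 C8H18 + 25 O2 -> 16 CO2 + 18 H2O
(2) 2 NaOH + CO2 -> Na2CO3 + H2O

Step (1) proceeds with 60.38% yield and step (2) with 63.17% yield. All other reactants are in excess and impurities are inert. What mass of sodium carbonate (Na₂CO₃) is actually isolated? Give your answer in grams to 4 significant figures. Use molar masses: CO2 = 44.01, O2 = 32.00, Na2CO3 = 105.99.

Pure O2 = 702.4 × 0.7563 = 531.23 g.
n(O2) = 531.23 / 32.00 = 16.601 mol.
Step 1 (O2:CO2 = 25:16): theoretical n(CO2) = 10.625 mol; at 60.38% yield, n(CO2) = 6.4151 mol.
Step 2 (CO2:Na2CO3 = 1:1): theoretical n(Na2CO3) = 6.4151 mol, so theoretical mass = 6.4151 × 105.99 = 679.93 g.
At 63.17% yield, actual mass of Na2CO3 = 679.93 × 0.6317 = 429.51 g.

429.5 g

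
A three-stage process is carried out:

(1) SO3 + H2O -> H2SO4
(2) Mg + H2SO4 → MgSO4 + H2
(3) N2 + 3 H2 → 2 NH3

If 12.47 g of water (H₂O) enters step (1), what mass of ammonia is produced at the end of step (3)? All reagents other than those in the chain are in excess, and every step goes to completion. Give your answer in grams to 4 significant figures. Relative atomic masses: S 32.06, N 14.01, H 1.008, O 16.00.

M(H2O) = 2(1.008) + 16.00 = 18.016 g/mol.
M(NH3) = 14.01 + 3(1.008) = 17.034 g/mol.
n(H2O) = 12.47 / 18.016 = 0.69216 mol.
Reaction (1): H2O→H2SO4 ratio 1:1 ⇒ n(H2SO4) = 0.69216 mol.
Reaction (2): H2SO4→H2 ratio 1:1 ⇒ n(H2) = 0.69216 mol.
Reaction (3): H2→NH3 ratio 3:2 ⇒ n(NH3) = 0.46144 mol.
Mass of NH3 = 0.46144 × 17.034 = 7.8602 g.

7.860 g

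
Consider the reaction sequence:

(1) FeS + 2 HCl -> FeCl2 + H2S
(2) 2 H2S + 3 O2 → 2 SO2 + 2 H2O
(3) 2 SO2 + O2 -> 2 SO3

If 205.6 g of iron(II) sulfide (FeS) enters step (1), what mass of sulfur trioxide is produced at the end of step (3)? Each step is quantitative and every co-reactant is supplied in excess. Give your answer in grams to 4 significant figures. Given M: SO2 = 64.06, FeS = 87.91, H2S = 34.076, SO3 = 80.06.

n(FeS) = 205.6 / 87.91 = 2.3388 mol.
Reaction (1): FeS→H2S ratio 1:1 ⇒ n(H2S) = 2.3388 mol.
Reaction (2): H2S→SO2 ratio 2:2 ⇒ n(SO2) = 2.3388 mol.
Reaction (3): SO2→SO3 ratio 2:2 ⇒ n(SO3) = 2.3388 mol.
Mass of SO3 = 2.3388 × 80.06 = 187.24 g.

187.2 g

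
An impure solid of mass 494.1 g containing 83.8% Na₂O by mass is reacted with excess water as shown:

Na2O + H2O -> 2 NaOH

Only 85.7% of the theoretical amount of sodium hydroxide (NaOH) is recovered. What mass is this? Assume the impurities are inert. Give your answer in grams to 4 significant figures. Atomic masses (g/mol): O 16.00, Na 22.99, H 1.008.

458.0 g

Pure Na2O available = 494.1 g × 0.838 = 414.06 g.
M(Na2O) = 2(22.99) + 16.00 = 61.98 g/mol.
M(NaOH) = 22.99 + 16.00 + 1.008 = 39.998 g/mol.
n(Na2O) = 414.06 g / 61.98 g/mol = 6.6805 mol.
From the equation the Na2O:NaOH mole ratio is 1:2, so n(NaOH) = 6.6805 × 2/1 = 13.361 mol.
Mass of NaOH = 13.361 mol × 39.998 g/mol = 534.41 g.
Actual mass collected = 534.41 g × 0.857 = 457.99 g.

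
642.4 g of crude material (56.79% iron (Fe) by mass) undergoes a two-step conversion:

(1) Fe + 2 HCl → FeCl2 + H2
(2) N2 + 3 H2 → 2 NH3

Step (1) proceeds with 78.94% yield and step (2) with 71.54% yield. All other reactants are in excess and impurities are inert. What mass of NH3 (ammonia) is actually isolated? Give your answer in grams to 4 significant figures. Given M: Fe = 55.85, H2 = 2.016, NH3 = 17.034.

Pure Fe = 642.4 × 0.5679 = 364.82 g.
n(Fe) = 364.82 / 55.85 = 6.5321 mol.
Step 1 (Fe:H2 = 1:1): theoretical n(H2) = 6.5321 mol; at 78.94% yield, n(H2) = 5.1565 mol.
Step 2 (H2:NH3 = 3:2): theoretical n(NH3) = 3.4376 mol, so theoretical mass = 3.4376 × 17.034 = 58.557 g.
At 71.54% yield, actual mass of NH3 = 58.557 × 0.7154 = 41.891 g.

41.89 g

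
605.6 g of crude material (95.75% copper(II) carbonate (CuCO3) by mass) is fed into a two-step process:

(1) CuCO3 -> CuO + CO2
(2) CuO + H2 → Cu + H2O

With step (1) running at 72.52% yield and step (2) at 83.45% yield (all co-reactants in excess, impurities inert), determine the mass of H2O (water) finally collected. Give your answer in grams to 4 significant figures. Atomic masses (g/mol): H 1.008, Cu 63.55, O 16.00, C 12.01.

Pure CuCO3 = 605.6 × 0.9575 = 579.86 g.
M(CuCO3) = 63.55 + 12.01 + 3(16.00) = 123.56 g/mol.
M(H2O) = 2(1.008) + 16.00 = 18.016 g/mol.
n(CuCO3) = 579.86 / 123.56 = 4.6930 mol.
Step 1 (CuCO3:CuO = 1:1): theoretical n(CuO) = 4.6930 mol; at 72.52% yield, n(CuO) = 3.4033 mol.
Step 2 (CuO:H2O = 1:1): theoretical n(H2O) = 3.4033 mol, so theoretical mass = 3.4033 × 18.016 = 61.314 g.
At 83.45% yield, actual mass of H2O = 61.314 × 0.8345 = 51.167 g.

51.17 g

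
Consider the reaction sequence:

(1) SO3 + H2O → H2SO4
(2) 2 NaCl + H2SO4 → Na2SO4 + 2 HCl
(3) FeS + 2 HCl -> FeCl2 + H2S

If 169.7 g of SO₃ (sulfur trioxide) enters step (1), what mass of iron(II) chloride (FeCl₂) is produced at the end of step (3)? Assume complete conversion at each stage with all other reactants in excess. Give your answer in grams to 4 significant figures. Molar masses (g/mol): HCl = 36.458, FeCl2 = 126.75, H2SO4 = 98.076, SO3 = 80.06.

268.7 g

n(SO3) = 169.7 / 80.06 = 2.1197 mol.
Reaction (1): SO3→H2SO4 ratio 1:1 ⇒ n(H2SO4) = 2.1197 mol.
Reaction (2): H2SO4→HCl ratio 1:2 ⇒ n(HCl) = 4.2393 mol.
Reaction (3): HCl→FeCl2 ratio 2:1 ⇒ n(FeCl2) = 2.1197 mol.
Mass of FeCl2 = 2.1197 × 126.75 = 268.67 g.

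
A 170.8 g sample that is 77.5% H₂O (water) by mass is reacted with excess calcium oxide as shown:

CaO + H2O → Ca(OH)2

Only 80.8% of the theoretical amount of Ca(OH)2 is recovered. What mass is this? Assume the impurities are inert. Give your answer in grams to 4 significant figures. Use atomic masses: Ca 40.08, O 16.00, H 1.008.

439.9 g

Pure H2O available = 170.8 g × 0.775 = 132.37 g.
M(H2O) = 2(1.008) + 16.00 = 18.016 g/mol.
M(Ca(OH)2) = 40.08 + 2(16.00) + 2(1.008) = 74.096 g/mol.
n(H2O) = 132.37 g / 18.016 g/mol = 7.3474 mol.
From the equation the H2O:Ca(OH)2 mole ratio is 1:1, so n(Ca(OH)2) = 7.3474 × 1/1 = 7.3474 mol.
Mass of Ca(OH)2 = 7.3474 mol × 74.096 g/mol = 544.41 g.
Actual mass collected = 544.41 g × 0.808 = 439.88 g.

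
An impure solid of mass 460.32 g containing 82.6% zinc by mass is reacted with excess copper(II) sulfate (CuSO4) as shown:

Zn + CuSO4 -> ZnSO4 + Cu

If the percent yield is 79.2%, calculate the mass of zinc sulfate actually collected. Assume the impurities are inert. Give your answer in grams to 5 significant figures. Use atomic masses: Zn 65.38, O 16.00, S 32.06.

Pure Zn available = 460.32 g × 0.826 = 380.224 g.
M(Zn) = 65.38 g/mol.
M(ZnSO4) = 65.38 + 32.06 + 4(16.00) = 161.44 g/mol.
n(Zn) = 380.224 g / 65.38 g/mol = 5.81561 mol.
From the equation the Zn:ZnSO4 mole ratio is 1:1, so n(ZnSO4) = 5.81561 × 1/1 = 5.81561 mol.
Mass of ZnSO4 = 5.81561 mol × 161.44 g/mol = 938.871 g.
Actual mass collected = 938.871 g × 0.792 = 743.586 g.

743.59 g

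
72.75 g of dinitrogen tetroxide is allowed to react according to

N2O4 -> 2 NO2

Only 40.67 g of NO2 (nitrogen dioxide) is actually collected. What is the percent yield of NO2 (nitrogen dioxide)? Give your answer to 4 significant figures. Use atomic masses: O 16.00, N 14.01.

55.90 %

M(N2O4) = 2(14.01) + 4(16.00) = 92.02 g/mol.
M(NO2) = 14.01 + 2(16.00) = 46.01 g/mol.
n(N2O4) = 72.750 g / 92.02 g/mol = 0.79059 mol.
From the equation the N2O4:NO2 mole ratio is 1:2, so n(NO2) = 0.79059 × 2/1 = 1.5812 mol.
Mass of NO2 = 1.5812 mol × 46.01 g/mol = 72.750 g.
This is the theoretical yield. Percent yield = 40.67 g / 72.750 g × 100% = 55.904%.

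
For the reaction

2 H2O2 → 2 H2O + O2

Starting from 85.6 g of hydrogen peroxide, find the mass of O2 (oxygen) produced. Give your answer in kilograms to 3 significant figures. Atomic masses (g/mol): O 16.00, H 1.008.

0.0403 kg

M(H2O2) = 2(1.008) + 2(16.00) = 34.016 g/mol.
M(O2) = 2(16.00) = 32.00 g/mol.
n(H2O2) = 85.60 g / 34.016 g/mol = 2.516 mol.
From the equation the H2O2:O2 mole ratio is 2:1, so n(O2) = 2.516 × 1/2 = 1.258 mol.
Mass of O2 = 1.258 mol × 32.00 g/mol = 40.26 g.
Converting to kg: 40.26 g = 0.0403 kg.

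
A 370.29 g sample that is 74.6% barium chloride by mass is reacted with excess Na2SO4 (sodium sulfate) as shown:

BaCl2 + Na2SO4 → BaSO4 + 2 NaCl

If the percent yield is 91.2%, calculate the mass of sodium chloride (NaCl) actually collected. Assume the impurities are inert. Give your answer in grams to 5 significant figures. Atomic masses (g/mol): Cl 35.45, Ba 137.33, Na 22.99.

141.41 g

Pure BaCl2 available = 370.29 g × 0.746 = 276.236 g.
M(BaCl2) = 137.33 + 2(35.45) = 208.23 g/mol.
M(NaCl) = 22.99 + 35.45 = 58.44 g/mol.
n(BaCl2) = 276.236 g / 208.23 g/mol = 1.32659 mol.
From the equation the BaCl2:NaCl mole ratio is 1:2, so n(NaCl) = 1.32659 × 2/1 = 2.65318 mol.
Mass of NaCl = 2.65318 mol × 58.44 g/mol = 155.052 g.
Actual mass collected = 155.052 g × 0.912 = 141.408 g.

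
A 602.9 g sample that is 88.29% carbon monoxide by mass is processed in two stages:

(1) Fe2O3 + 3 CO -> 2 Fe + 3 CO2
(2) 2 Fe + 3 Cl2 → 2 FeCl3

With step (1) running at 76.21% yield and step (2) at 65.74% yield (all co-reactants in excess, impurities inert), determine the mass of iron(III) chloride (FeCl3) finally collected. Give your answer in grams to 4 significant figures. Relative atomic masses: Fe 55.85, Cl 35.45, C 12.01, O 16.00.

1030 g

Pure CO = 602.9 × 0.8829 = 532.30 g.
M(CO) = 12.01 + 16.00 = 28.01 g/mol.
M(FeCl3) = 55.85 + 3(35.45) = 162.20 g/mol.
n(CO) = 532.30 / 28.01 = 19.004 mol.
Step 1 (CO:Fe = 3:2): theoretical n(Fe) = 12.669 mol; at 76.21% yield, n(Fe) = 9.6553 mol.
Step 2 (Fe:FeCl3 = 2:2): theoretical n(FeCl3) = 9.6553 mol, so theoretical mass = 9.6553 × 162.20 = 1566.1 g.
At 65.74% yield, actual mass of FeCl3 = 1566.1 × 0.6574 = 1029.5 g.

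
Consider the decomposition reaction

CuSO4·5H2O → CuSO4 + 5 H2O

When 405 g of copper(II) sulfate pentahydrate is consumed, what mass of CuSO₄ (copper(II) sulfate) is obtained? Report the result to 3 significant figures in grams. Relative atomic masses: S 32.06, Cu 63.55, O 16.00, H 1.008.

M(CuSO4·5H2O) = 63.55 + 32.06 + 9(16.00) + 10(1.008) = 249.69 g/mol.
M(CuSO4) = 63.55 + 32.06 + 4(16.00) = 159.61 g/mol.
n(CuSO4·5H2O) = 405.0 g / 249.69 g/mol = 1.622 mol.
From the equation the CuSO4·5H2O:CuSO4 mole ratio is 1:1, so n(CuSO4) = 1.622 × 1/1 = 1.622 mol.
Mass of CuSO4 = 1.622 mol × 159.61 g/mol = 258.9 g.

259 g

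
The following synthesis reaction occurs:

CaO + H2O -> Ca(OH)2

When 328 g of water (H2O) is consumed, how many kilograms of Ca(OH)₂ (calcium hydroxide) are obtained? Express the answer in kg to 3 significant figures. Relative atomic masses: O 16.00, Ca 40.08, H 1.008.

1.35 kg

M(H2O) = 2(1.008) + 16.00 = 18.016 g/mol.
M(Ca(OH)2) = 40.08 + 2(16.00) + 2(1.008) = 74.096 g/mol.
n(H2O) = 328.0 g / 18.016 g/mol = 18.21 mol.
From the equation the H2O:Ca(OH)2 mole ratio is 1:1, so n(Ca(OH)2) = 18.21 × 1/1 = 18.21 mol.
Mass of Ca(OH)2 = 18.21 mol × 74.096 g/mol = 1349 g.
Converting to kg: 1349 g = 1.35 kg.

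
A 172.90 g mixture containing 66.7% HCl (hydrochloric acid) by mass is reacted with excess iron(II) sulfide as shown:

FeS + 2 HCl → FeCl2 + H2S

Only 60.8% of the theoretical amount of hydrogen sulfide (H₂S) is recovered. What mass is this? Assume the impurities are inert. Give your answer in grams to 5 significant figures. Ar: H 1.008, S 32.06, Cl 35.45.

32.768 g

Pure HCl available = 172.90 g × 0.667 = 115.324 g.
M(HCl) = 1.008 + 35.45 = 36.458 g/mol.
M(H2S) = 2(1.008) + 32.06 = 34.076 g/mol.
n(HCl) = 115.324 g / 36.458 g/mol = 3.16321 mol.
From the equation the HCl:H2S mole ratio is 2:1, so n(H2S) = 3.16321 × 1/2 = 1.58160 mol.
Mass of H2S = 1.58160 mol × 34.076 g/mol = 53.8948 g.
Actual mass collected = 53.8948 g × 0.608 = 32.7680 g.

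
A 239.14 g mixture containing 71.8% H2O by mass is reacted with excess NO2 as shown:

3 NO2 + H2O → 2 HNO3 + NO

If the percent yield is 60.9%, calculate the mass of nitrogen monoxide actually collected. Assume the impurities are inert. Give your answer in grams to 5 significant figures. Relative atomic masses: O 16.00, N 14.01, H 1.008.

174.18 g

Pure H2O available = 239.14 g × 0.718 = 171.703 g.
M(H2O) = 2(1.008) + 16.00 = 18.016 g/mol.
M(NO) = 14.01 + 16.00 = 30.01 g/mol.
n(H2O) = 171.703 g / 18.016 g/mol = 9.53056 mol.
From the equation the H2O:NO mole ratio is 1:1, so n(NO) = 9.53056 × 1/1 = 9.53056 mol.
Mass of NO = 9.53056 mol × 30.01 g/mol = 286.012 g.
Actual mass collected = 286.012 g × 0.609 = 174.181 g.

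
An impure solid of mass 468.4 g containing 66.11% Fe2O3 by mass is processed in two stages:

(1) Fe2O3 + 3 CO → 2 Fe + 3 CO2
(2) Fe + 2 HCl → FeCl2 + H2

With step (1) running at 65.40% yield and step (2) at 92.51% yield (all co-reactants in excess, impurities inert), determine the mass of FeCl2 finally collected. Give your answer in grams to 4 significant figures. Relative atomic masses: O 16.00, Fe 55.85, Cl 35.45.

297.4 g

Pure Fe2O3 = 468.4 × 0.6611 = 309.66 g.
M(Fe2O3) = 2(55.85) + 3(16.00) = 159.70 g/mol.
M(FeCl2) = 55.85 + 2(35.45) = 126.75 g/mol.
n(Fe2O3) = 309.66 / 159.70 = 1.9390 mol.
Step 1 (Fe2O3:Fe = 1:2): theoretical n(Fe) = 3.8780 mol; at 65.40% yield, n(Fe) = 2.5362 mol.
Step 2 (Fe:FeCl2 = 1:1): theoretical n(FeCl2) = 2.5362 mol, so theoretical mass = 2.5362 × 126.75 = 321.47 g.
At 92.51% yield, actual mass of FeCl2 = 321.47 × 0.9251 = 297.39 g.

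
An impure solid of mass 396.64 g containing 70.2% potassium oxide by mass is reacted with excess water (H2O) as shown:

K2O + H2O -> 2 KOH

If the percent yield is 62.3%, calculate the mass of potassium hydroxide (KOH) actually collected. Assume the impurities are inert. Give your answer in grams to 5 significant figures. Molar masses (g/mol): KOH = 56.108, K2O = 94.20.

206.65 g

Pure K2O available = 396.64 g × 0.702 = 278.441 g.
n(K2O) = 278.441 g / 94.20 g/mol = 2.95585 mol.
From the equation the K2O:KOH mole ratio is 1:2, so n(KOH) = 2.95585 × 2/1 = 5.91170 mol.
Mass of KOH = 5.91170 mol × 56.108 g/mol = 331.694 g.
Actual mass collected = 331.694 g × 0.623 = 206.645 g.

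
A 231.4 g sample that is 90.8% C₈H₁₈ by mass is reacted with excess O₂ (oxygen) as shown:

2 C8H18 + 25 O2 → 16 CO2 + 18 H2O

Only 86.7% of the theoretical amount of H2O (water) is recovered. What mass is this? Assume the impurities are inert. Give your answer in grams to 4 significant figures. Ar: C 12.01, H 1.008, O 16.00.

Pure C8H18 available = 231.4 g × 0.908 = 210.11 g.
M(C8H18) = 8(12.01) + 18(1.008) = 114.224 g/mol.
M(H2O) = 2(1.008) + 16.00 = 18.016 g/mol.
n(C8H18) = 210.11 g / 114.224 g/mol = 1.8395 mol.
From the equation the C8H18:H2O mole ratio is 2:18, so n(H2O) = 1.8395 × 18/2 = 16.555 mol.
Mass of H2O = 16.555 mol × 18.016 g/mol = 298.26 g.
Actual mass collected = 298.26 g × 0.867 = 258.59 g.

258.6 g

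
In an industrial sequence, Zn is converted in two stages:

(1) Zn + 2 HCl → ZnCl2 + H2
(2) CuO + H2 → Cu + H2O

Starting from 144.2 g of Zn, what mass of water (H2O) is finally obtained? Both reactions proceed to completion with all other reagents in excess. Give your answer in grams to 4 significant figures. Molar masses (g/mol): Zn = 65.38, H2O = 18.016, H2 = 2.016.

39.74 g

n(Zn) = 144.20 / 65.38 = 2.2056 mol.
Step 1 gives a 1:1 ratio of Zn to H2, so n(H2) = 2.2056 mol.
In step 2 the H2:H2O ratio is 1:1, so n(H2O) = 2.2056 mol.
Mass of H2O = 2.2056 × 18.016 = 39.736 g.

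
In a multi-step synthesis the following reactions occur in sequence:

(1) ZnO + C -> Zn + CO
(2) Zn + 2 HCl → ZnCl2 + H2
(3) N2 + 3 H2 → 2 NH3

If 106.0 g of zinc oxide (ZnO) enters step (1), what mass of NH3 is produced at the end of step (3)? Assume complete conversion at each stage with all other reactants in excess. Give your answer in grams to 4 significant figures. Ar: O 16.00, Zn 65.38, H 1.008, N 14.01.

M(ZnO) = 65.38 + 16.00 = 81.38 g/mol.
M(NH3) = 14.01 + 3(1.008) = 17.034 g/mol.
n(ZnO) = 106.0 / 81.38 = 1.3025 mol.
Reaction (1): ZnO→Zn ratio 1:1 ⇒ n(Zn) = 1.3025 mol.
Reaction (2): Zn→H2 ratio 1:1 ⇒ n(H2) = 1.3025 mol.
Reaction (3): H2→NH3 ratio 3:2 ⇒ n(NH3) = 0.86835 mol.
Mass of NH3 = 0.86835 × 17.034 = 14.792 g.

14.79 g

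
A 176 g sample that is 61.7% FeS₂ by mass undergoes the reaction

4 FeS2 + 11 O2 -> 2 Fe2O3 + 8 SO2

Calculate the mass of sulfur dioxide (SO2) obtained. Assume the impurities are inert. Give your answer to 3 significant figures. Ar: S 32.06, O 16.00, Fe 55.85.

116 g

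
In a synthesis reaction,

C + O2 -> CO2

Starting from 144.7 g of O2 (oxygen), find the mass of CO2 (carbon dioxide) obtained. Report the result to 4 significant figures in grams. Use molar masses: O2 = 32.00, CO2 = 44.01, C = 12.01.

n(O2) = 144.70 g / 32.00 g/mol = 4.5219 mol.
From the equation the O2:CO2 mole ratio is 1:1, so n(CO2) = 4.5219 × 1/1 = 4.5219 mol.
Mass of CO2 = 4.5219 mol × 44.01 g/mol = 199.01 g.

199.0 g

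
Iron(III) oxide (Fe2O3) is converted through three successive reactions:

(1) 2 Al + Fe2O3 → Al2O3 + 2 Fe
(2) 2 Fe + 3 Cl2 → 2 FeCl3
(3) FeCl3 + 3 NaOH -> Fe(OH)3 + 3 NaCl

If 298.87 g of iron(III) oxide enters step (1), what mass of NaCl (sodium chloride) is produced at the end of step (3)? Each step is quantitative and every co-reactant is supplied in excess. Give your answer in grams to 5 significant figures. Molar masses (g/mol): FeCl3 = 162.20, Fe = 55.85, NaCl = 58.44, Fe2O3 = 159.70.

n(Fe2O3) = 298.87 / 159.70 = 1.87145 mol.
Reaction (1): Fe2O3→Fe ratio 1:2 ⇒ n(Fe) = 3.74289 mol.
Reaction (2): Fe→FeCl3 ratio 2:2 ⇒ n(FeCl3) = 3.74289 mol.
Reaction (3): FeCl3→NaCl ratio 1:3 ⇒ n(NaCl) = 11.2287 mol.
Mass of NaCl = 11.2287 × 58.44 = 656.204 g.

656.20 g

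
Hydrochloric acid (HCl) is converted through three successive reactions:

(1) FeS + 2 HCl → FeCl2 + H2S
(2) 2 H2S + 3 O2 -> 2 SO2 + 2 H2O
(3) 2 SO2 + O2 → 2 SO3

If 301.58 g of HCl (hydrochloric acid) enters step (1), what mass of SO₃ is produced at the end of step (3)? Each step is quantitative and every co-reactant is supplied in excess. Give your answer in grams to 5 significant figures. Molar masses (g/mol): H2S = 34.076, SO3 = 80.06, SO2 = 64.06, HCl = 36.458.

n(HCl) = 301.58 / 36.458 = 8.27198 mol.
Reaction (1): HCl→H2S ratio 2:1 ⇒ n(H2S) = 4.13599 mol.
Reaction (2): H2S→SO2 ratio 2:2 ⇒ n(SO2) = 4.13599 mol.
Reaction (3): SO2→SO3 ratio 2:2 ⇒ n(SO3) = 4.13599 mol.
Mass of SO3 = 4.13599 × 80.06 = 331.128 g.

331.13 g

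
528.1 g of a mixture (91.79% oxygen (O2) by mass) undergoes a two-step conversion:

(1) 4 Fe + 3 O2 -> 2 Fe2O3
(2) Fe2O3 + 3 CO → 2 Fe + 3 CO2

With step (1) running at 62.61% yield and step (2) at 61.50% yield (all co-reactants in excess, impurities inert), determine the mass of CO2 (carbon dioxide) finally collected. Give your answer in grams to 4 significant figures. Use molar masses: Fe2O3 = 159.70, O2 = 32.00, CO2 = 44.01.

513.4 g

Pure O2 = 528.1 × 0.9179 = 484.74 g.
n(O2) = 484.74 / 32.00 = 15.148 mol.
Step 1 (O2:Fe2O3 = 3:2): theoretical n(Fe2O3) = 10.099 mol; at 62.61% yield, n(Fe2O3) = 6.3229 mol.
Step 2 (Fe2O3:CO2 = 1:3): theoretical n(CO2) = 18.969 mol, so theoretical mass = 18.969 × 44.01 = 834.81 g.
At 61.50% yield, actual mass of CO2 = 834.81 × 0.6150 = 513.41 g.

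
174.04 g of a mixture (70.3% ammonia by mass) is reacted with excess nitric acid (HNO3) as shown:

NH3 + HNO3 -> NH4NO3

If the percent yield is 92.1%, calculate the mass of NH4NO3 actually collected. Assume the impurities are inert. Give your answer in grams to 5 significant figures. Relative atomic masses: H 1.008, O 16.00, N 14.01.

529.57 g

Pure NH3 available = 174.04 g × 0.703 = 122.350 g.
M(NH3) = 14.01 + 3(1.008) = 17.034 g/mol.
M(NH4NO3) = 2(14.01) + 4(1.008) + 3(16.00) = 80.052 g/mol.
n(NH3) = 122.350 g / 17.034 g/mol = 7.18270 mol.
From the equation the NH3:NH4NO3 mole ratio is 1:1, so n(NH4NO3) = 7.18270 × 1/1 = 7.18270 mol.
Mass of NH4NO3 = 7.18270 mol × 80.052 g/mol = 574.990 g.
Actual mass collected = 574.990 g × 0.921 = 529.565 g.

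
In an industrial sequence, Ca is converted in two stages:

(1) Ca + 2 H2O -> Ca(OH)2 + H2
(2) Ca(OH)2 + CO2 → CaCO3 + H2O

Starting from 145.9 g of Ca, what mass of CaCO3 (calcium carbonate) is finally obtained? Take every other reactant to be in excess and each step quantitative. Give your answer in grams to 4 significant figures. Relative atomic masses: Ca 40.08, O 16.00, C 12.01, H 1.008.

M(Ca) = 40.08 g/mol.
M(CaCO3) = 40.08 + 12.01 + 3(16.00) = 100.09 g/mol.
n(Ca) = 145.90 / 40.08 = 3.6402 mol.
Step 1 gives a 1:1 ratio of Ca to Ca(OH)2, so n(Ca(OH)2) = 3.6402 mol.
In step 2 the Ca(OH)2:CaCO3 ratio is 1:1, so n(CaCO3) = 3.6402 mol.
Mass of CaCO3 = 3.6402 × 100.09 = 364.35 g.

364.3 g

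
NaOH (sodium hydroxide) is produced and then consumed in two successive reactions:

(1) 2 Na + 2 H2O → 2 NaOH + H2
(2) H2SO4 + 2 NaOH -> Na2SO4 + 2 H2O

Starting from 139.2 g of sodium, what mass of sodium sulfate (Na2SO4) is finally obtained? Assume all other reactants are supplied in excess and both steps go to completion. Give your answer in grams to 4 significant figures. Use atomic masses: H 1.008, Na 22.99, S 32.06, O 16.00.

430.0 g

M(Na) = 22.99 g/mol.
M(Na2SO4) = 2(22.99) + 32.06 + 4(16.00) = 142.04 g/mol.
n(Na) = 139.20 / 22.99 = 6.0548 mol.
Step 1 gives a 2:2 ratio of Na to NaOH, so n(NaOH) = 6.0548 mol.
In step 2 the NaOH:Na2SO4 ratio is 2:1, so n(Na2SO4) = 3.0274 mol.
Mass of Na2SO4 = 3.0274 × 142.04 = 430.01 g.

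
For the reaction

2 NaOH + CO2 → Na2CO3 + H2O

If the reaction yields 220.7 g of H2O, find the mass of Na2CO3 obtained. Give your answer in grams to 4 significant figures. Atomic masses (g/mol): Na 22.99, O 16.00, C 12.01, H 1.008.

M(H2O) = 2(1.008) + 16.00 = 18.016 g/mol.
M(Na2CO3) = 2(22.99) + 12.01 + 3(16.00) = 105.99 g/mol.
n(H2O) = 220.70 g / 18.016 g/mol = 12.250 mol.
From the equation the H2O:Na2CO3 mole ratio is 1:1, so n(Na2CO3) = 12.250 × 1/1 = 12.250 mol.
Mass of Na2CO3 = 12.250 mol × 105.99 g/mol = 1298.4 g.

1298 g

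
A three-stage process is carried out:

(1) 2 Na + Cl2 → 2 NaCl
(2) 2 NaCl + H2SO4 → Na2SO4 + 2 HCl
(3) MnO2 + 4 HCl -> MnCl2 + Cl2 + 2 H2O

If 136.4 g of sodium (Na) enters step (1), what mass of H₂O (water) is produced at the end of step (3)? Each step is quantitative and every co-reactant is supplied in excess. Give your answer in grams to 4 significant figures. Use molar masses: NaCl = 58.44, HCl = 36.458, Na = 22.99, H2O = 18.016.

53.44 g

n(Na) = 136.4 / 22.99 = 5.9330 mol.
Reaction (1): Na→NaCl ratio 2:2 ⇒ n(NaCl) = 5.9330 mol.
Reaction (2): NaCl→HCl ratio 2:2 ⇒ n(HCl) = 5.9330 mol.
Reaction (3): HCl→H2O ratio 4:2 ⇒ n(H2O) = 2.9665 mol.
Mass of H2O = 2.9665 × 18.016 = 53.445 g.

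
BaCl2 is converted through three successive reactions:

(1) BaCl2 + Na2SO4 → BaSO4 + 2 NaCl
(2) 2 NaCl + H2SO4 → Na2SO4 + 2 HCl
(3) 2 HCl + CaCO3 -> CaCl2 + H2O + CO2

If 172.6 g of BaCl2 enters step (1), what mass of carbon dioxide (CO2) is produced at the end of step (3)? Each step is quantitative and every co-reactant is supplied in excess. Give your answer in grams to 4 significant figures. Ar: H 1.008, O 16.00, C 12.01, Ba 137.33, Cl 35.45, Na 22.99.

M(BaCl2) = 137.33 + 2(35.45) = 208.23 g/mol.
M(CO2) = 12.01 + 2(16.00) = 44.01 g/mol.
n(BaCl2) = 172.6 / 208.23 = 0.82889 mol.
Reaction (1): BaCl2→NaCl ratio 1:2 ⇒ n(NaCl) = 1.6578 mol.
Reaction (2): NaCl→HCl ratio 2:2 ⇒ n(HCl) = 1.6578 mol.
Reaction (3): HCl→CO2 ratio 2:1 ⇒ n(CO2) = 0.82889 mol.
Mass of CO2 = 0.82889 × 44.01 = 36.479 g.

36.48 g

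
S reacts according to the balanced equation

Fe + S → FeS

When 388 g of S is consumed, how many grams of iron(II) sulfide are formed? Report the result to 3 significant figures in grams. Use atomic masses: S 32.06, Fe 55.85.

M(S) = 32.06 g/mol.
M(FeS) = 55.85 + 32.06 = 87.91 g/mol.
n(S) = 388.0 g / 32.06 g/mol = 12.10 mol.
From the equation the S:FeS mole ratio is 1:1, so n(FeS) = 12.10 × 1/1 = 12.10 mol.
Mass of FeS = 12.10 mol × 87.91 g/mol = 1064 g.

1060 g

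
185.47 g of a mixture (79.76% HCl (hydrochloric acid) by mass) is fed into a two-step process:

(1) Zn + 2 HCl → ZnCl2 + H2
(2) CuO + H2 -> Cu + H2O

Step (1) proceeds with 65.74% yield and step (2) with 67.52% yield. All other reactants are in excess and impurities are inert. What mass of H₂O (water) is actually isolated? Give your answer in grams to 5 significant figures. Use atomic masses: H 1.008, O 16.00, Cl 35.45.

Pure HCl = 185.47 × 0.7976 = 147.931 g.
M(HCl) = 1.008 + 35.45 = 36.458 g/mol.
M(H2O) = 2(1.008) + 16.00 = 18.016 g/mol.
n(HCl) = 147.931 / 36.458 = 4.05757 mol.
Step 1 (HCl:H2 = 2:1): theoretical n(H2) = 2.02878 mol; at 65.74% yield, n(H2) = 1.33372 mol.
Step 2 (H2:H2O = 1:1): theoretical n(H2O) = 1.33372 mol, so theoretical mass = 1.33372 × 18.016 = 24.0284 g.
At 67.52% yield, actual mass of H2O = 24.0284 × 0.6752 = 16.2239 g.

16.224 g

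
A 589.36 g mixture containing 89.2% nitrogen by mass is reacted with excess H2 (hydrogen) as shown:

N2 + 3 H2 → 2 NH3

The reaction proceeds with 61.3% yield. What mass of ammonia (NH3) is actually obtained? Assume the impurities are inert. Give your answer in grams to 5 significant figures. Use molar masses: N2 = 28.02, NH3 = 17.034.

Pure N2 available = 589.36 g × 0.892 = 525.709 g.
n(N2) = 525.709 g / 28.02 g/mol = 18.7619 mol.
From the equation the N2:NH3 mole ratio is 1:2, so n(NH3) = 18.7619 × 2/1 = 37.5238 mol.
Mass of NH3 = 37.5238 mol × 17.034 g/mol = 639.181 g.
Actual mass collected = 639.181 g × 0.613 = 391.818 g.

391.82 g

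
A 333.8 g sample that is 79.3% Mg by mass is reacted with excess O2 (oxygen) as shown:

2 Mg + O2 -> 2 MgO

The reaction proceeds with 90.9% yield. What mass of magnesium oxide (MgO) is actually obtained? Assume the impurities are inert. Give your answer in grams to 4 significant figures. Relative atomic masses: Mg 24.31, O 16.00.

399.0 g

Pure Mg available = 333.8 g × 0.793 = 264.70 g.
M(Mg) = 24.31 g/mol.
M(MgO) = 24.31 + 16.00 = 40.31 g/mol.
n(Mg) = 264.70 g / 24.31 g/mol = 10.889 mol.
From the equation the Mg:MgO mole ratio is 2:2, so n(MgO) = 10.889 × 2/2 = 10.889 mol.
Mass of MgO = 10.889 mol × 40.31 g/mol = 438.92 g.
Actual mass collected = 438.92 g × 0.909 = 398.98 g.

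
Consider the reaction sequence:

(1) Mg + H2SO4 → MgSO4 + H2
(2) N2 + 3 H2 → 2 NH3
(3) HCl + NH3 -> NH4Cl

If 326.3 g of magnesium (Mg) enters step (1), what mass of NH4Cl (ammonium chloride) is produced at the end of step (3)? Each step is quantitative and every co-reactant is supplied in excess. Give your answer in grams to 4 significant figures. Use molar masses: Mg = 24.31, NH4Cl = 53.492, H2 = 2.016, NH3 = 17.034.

478.7 g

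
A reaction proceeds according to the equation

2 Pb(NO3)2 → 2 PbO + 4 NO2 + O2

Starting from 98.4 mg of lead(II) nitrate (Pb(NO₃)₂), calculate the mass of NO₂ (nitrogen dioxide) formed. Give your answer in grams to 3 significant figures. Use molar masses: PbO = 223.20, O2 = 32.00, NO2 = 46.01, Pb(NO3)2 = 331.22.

0.0273 g

Convert: 98.4 mg = 0.09840 g.
n(Pb(NO3)2) = 0.09840 g / 331.22 g/mol = 0.0002971 mol.
From the equation the Pb(NO3)2:NO2 mole ratio is 2:4, so n(NO2) = 0.0002971 × 4/2 = 0.0005942 mol.
Mass of NO2 = 0.0005942 mol × 46.01 g/mol = 0.02734 g.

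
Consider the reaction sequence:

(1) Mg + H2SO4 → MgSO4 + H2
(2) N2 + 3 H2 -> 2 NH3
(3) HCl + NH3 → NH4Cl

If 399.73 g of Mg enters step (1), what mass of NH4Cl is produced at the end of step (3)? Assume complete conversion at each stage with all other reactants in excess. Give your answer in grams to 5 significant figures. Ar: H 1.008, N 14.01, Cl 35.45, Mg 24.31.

586.38 g

M(Mg) = 24.31 g/mol.
M(NH4Cl) = 14.01 + 4(1.008) + 35.45 = 53.492 g/mol.
n(Mg) = 399.73 / 24.31 = 16.4430 mol.
Reaction (1): Mg→H2 ratio 1:1 ⇒ n(H2) = 16.4430 mol.
Reaction (2): H2→NH3 ratio 3:2 ⇒ n(NH3) = 10.9620 mol.
Reaction (3): NH3→NH4Cl ratio 1:1 ⇒ n(NH4Cl) = 10.9620 mol.
Mass of NH4Cl = 10.9620 × 53.492 = 586.380 g.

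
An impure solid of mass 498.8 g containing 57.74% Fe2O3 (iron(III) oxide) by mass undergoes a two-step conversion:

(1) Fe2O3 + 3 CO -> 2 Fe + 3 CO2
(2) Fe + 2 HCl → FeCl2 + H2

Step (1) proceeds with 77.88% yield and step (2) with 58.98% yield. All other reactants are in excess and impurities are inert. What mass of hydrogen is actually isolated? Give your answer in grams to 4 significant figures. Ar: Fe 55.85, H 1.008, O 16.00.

Pure Fe2O3 = 498.8 × 0.5774 = 288.01 g.
M(Fe2O3) = 2(55.85) + 3(16.00) = 159.70 g/mol.
M(H2) = 2(1.008) = 2.016 g/mol.
n(Fe2O3) = 288.01 / 159.70 = 1.8034 mol.
Step 1 (Fe2O3:Fe = 1:2): theoretical n(Fe) = 3.6069 mol; at 77.88% yield, n(Fe) = 2.8090 mol.
Step 2 (Fe:H2 = 1:1): theoretical n(H2) = 2.8090 mol, so theoretical mass = 2.8090 × 2.016 = 5.6630 g.
At 58.98% yield, actual mass of H2 = 5.6630 × 0.5898 = 3.3400 g.

3.340 g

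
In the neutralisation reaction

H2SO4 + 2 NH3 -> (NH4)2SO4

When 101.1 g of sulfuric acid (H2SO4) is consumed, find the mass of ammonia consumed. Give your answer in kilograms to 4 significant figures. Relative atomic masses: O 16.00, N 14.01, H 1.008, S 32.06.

M(H2SO4) = 2(1.008) + 32.06 + 4(16.00) = 98.076 g/mol.
M(NH3) = 14.01 + 3(1.008) = 17.034 g/mol.
n(H2SO4) = 101.10 g / 98.076 g/mol = 1.0308 mol.
From the equation the H2SO4:NH3 mole ratio is 1:2, so n(NH3) = 1.0308 × 2/1 = 2.0617 mol.
Mass of NH3 = 2.0617 mol × 17.034 g/mol = 35.118 g.
Converting to kg: 35.118 g = 0.03512 kg.

0.03512 kg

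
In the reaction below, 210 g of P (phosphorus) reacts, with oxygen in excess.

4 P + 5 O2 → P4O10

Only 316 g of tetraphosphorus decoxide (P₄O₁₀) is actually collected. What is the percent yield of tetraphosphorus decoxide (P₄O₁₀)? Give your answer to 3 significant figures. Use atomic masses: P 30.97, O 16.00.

65.7 %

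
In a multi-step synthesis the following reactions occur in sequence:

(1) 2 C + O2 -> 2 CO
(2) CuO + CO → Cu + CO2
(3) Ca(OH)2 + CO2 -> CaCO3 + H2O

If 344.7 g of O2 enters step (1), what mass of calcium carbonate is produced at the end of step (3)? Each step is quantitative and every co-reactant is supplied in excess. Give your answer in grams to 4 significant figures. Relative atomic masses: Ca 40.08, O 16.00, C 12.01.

2156 g

M(O2) = 2(16.00) = 32.00 g/mol.
M(CaCO3) = 40.08 + 12.01 + 3(16.00) = 100.09 g/mol.
n(O2) = 344.7 / 32.00 = 10.772 mol.
Reaction (1): O2→CO ratio 1:2 ⇒ n(CO) = 21.544 mol.
Reaction (2): CO→CO2 ratio 1:1 ⇒ n(CO2) = 21.544 mol.
Reaction (3): CO2→CaCO3 ratio 1:1 ⇒ n(CaCO3) = 21.544 mol.
Mass of CaCO3 = 21.544 × 100.09 = 2156.3 g.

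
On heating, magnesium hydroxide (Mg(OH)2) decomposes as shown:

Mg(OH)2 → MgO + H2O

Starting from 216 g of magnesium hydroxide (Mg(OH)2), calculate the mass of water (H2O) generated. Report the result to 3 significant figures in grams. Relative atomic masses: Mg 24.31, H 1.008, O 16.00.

M(Mg(OH)2) = 24.31 + 2(16.00) + 2(1.008) = 58.326 g/mol.
M(H2O) = 2(1.008) + 16.00 = 18.016 g/mol.
n(Mg(OH)2) = 216.0 g / 58.326 g/mol = 3.703 mol.
From the equation the Mg(OH)2:H2O mole ratio is 1:1, so n(H2O) = 3.703 × 1/1 = 3.703 mol.
Mass of H2O = 3.703 mol × 18.016 g/mol = 66.72 g.

66.7 g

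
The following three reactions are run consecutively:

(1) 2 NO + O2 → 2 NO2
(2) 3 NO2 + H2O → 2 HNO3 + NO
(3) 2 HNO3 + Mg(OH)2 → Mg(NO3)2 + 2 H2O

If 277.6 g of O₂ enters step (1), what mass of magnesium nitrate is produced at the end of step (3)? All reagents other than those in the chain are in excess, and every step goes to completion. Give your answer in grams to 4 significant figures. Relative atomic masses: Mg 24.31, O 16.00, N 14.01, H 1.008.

M(O2) = 2(16.00) = 32.00 g/mol.
M(Mg(NO3)2) = 24.31 + 2(14.01) + 6(16.00) = 148.33 g/mol.
n(O2) = 277.6 / 32.00 = 8.6750 mol.
Reaction (1): O2→NO2 ratio 1:2 ⇒ n(NO2) = 17.350 mol.
Reaction (2): NO2→HNO3 ratio 3:2 ⇒ n(HNO3) = 11.567 mol.
Reaction (3): HNO3→Mg(NO3)2 ratio 2:1 ⇒ n(Mg(NO3)2) = 5.7833 mol.
Mass of Mg(NO3)2 = 5.7833 × 148.33 = 857.84 g.

857.8 g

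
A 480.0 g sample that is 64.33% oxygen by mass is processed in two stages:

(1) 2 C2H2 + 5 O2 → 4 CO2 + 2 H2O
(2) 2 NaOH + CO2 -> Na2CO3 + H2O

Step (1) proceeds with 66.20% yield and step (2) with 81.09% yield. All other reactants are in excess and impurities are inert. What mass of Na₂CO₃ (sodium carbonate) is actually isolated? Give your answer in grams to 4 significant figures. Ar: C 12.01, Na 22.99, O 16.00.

439.2 g

Pure O2 = 480.0 × 0.6433 = 308.78 g.
M(O2) = 2(16.00) = 32.00 g/mol.
M(Na2CO3) = 2(22.99) + 12.01 + 3(16.00) = 105.99 g/mol.
n(O2) = 308.78 / 32.00 = 9.6495 mol.
Step 1 (O2:CO2 = 5:4): theoretical n(CO2) = 7.7196 mol; at 66.20% yield, n(CO2) = 5.1104 mol.
Step 2 (CO2:Na2CO3 = 1:1): theoretical n(Na2CO3) = 5.1104 mol, so theoretical mass = 5.1104 × 105.99 = 541.65 g.
At 81.09% yield, actual mass of Na2CO3 = 541.65 × 0.8109 = 439.22 g.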